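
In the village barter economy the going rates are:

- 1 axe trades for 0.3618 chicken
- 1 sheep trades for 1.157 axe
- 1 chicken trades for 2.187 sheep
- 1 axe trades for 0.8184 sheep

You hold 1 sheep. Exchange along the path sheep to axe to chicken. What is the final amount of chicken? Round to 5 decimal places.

0.41860

1 sheep × 1.157 = 1.157 axe
1.157 axe × 0.3618 = 0.4186026 chicken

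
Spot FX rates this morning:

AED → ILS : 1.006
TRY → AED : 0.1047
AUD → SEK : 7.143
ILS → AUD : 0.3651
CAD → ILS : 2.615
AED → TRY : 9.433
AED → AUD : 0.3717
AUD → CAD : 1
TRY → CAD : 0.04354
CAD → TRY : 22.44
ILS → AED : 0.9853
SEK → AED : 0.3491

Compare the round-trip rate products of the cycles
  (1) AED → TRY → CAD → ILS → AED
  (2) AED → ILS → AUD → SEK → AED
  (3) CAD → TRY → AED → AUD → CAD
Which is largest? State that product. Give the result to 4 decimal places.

(1) 9.433 × 0.04354 × 2.615 × 0.9853 = 1.05823
(2) 1.006 × 0.3651 × 7.143 × 0.3491 = 0.91588
(3) 22.44 × 0.1047 × 0.3717 × 1 = 0.87330
Highest is cycle (1) at 1.0582 (>1, arbitrage).

1.0582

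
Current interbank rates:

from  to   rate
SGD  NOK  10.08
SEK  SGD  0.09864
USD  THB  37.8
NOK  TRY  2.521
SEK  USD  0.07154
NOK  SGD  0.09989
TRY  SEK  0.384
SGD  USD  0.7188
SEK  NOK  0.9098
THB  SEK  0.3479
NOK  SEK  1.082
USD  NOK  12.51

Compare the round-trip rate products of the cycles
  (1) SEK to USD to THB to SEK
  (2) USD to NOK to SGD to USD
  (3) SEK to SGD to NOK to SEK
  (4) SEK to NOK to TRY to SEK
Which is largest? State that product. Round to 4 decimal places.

(1) 0.07154 × 37.8 × 0.3479 = 0.94080
(2) 12.51 × 0.09989 × 0.7188 = 0.89823
(3) 0.09864 × 10.08 × 1.082 = 1.07582
(4) 0.9098 × 2.521 × 0.384 = 0.88074
Highest is cycle (3) at 1.0758 (>1, arbitrage).

1.0758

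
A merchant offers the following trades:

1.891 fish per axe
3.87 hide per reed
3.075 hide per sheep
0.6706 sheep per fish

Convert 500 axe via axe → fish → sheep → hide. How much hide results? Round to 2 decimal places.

1949.71

500 axe × 1.891 = 945.5 fish
945.5 fish × 0.6706 = 634.0523 sheep
634.0523 sheep × 3.075 = 1949.7108225 hide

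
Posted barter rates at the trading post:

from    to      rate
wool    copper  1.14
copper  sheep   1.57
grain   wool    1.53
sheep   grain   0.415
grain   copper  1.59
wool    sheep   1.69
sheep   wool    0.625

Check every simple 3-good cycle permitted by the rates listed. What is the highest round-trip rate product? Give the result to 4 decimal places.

1.1186

sheep→wool→copper→sheep: 0.625 × 1.14 × 1.57 = 1.11863
sheep→grain→wool→sheep: 0.415 × 1.53 × 1.69 = 1.07307
sheep→grain→copper→sheep: 0.415 × 1.59 × 1.57 = 1.03596
Maximum is sheep→wool→copper→sheep at 1.1186; arbitrage exists.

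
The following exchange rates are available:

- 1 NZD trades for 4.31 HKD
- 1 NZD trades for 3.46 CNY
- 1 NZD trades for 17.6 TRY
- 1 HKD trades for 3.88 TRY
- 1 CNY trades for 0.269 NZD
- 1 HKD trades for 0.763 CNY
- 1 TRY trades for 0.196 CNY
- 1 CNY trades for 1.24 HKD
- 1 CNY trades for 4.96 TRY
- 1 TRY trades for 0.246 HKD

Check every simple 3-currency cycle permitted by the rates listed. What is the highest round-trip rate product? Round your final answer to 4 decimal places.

0.9430

CNY→HKD→TRY→CNY: 1.24 × 3.88 × 0.196 = 0.94300
CNY→TRY→HKD→CNY: 4.96 × 0.246 × 0.763 = 0.93098
NZD→TRY→CNY→NZD: 17.6 × 0.196 × 0.269 = 0.92794
NZD→HKD→CNY→NZD: 4.31 × 0.763 × 0.269 = 0.88461
Maximum is CNY→HKD→TRY→CNY at 0.9430; no arbitrage — every cycle loses value.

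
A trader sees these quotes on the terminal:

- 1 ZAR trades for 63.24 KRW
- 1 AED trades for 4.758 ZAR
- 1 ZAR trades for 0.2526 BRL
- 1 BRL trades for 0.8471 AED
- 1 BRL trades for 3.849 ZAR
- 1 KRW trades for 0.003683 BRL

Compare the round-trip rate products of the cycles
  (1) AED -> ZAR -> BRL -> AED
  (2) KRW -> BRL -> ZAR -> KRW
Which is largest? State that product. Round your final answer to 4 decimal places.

(1) 4.758 × 0.2526 × 0.8471 = 1.01810
(2) 0.003683 × 3.849 × 63.24 = 0.89648
Highest is cycle (1) at 1.0181 (>1, arbitrage).

1.0181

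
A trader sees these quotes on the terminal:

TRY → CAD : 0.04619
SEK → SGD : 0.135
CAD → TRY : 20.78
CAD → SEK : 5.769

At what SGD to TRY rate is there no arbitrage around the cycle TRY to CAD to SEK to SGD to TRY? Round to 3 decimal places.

27.798

Known legs of the cycle: 0.04619 × 5.769 × 0.135 = 0.03597346485
For no arbitrage the full-cycle product must be 1, so the missing rate is 1 / 0.03597346485 ≈ 27.79827.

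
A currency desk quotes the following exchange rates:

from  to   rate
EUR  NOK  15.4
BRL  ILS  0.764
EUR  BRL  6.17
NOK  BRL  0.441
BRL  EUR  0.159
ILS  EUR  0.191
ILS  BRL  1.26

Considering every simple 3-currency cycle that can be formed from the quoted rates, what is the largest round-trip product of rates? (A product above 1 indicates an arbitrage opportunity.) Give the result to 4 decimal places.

BRL→EUR→NOK→BRL: 0.159 × 15.4 × 0.441 = 1.07983
ILS→EUR→BRL→ILS: 0.191 × 6.17 × 0.764 = 0.90035
Maximum is BRL→EUR→NOK→BRL at 1.0798; arbitrage exists.

1.0798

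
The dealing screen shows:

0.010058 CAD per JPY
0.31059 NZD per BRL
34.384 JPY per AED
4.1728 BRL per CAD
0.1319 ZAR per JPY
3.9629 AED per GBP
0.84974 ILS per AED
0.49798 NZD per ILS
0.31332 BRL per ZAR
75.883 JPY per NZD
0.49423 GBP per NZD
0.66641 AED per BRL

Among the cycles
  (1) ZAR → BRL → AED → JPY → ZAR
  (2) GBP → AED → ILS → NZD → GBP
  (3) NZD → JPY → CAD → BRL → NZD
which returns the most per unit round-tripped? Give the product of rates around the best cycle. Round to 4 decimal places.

(1) 0.31332 × 0.66641 × 34.384 × 0.1319 = 0.94696
(2) 3.9629 × 0.84974 × 0.49798 × 0.49423 = 0.82878
(3) 75.883 × 0.010058 × 4.1728 × 0.31059 = 0.98917
Highest is cycle (3) at 0.9892 (≤1, no arbitrage).

0.9892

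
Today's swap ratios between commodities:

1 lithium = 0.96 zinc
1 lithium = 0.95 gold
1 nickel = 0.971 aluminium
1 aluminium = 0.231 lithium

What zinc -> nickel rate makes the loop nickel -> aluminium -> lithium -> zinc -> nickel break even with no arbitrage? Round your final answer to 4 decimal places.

Known legs of the cycle: 0.971 × 0.231 × 0.96 = 0.21532896
For no arbitrage the full-cycle product must be 1, so the missing rate is 1 / 0.21532896 ≈ 4.644057.

4.6441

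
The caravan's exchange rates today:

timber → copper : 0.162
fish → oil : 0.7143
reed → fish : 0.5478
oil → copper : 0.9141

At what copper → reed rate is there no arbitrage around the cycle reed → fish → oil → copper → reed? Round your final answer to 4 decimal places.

Known legs of the cycle: 0.5478 × 0.7143 × 0.9141 = 0.357681424914
For no arbitrage the full-cycle product must be 1, so the missing rate is 1 / 0.357681424914 ≈ 2.795784.

2.7958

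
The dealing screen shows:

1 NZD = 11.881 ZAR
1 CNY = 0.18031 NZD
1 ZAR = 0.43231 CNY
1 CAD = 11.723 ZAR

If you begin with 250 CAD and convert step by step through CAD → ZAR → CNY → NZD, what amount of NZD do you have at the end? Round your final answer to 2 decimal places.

228.45

250 CAD × 11.723 = 2930.75 ZAR
2930.75 ZAR × 0.43231 = 1266.9925325 CNY
1266.9925325 CNY × 0.18031 = 228.451423535075 NZD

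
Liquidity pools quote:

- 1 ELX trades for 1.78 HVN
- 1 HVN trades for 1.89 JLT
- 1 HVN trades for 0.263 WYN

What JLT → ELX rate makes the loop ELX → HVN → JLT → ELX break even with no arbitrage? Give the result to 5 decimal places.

0.29725

Known legs of the cycle: 1.78 × 1.89 = 3.3642
For no arbitrage the full-cycle product must be 1, so the missing rate is 1 / 3.3642 ≈ 0.2972475.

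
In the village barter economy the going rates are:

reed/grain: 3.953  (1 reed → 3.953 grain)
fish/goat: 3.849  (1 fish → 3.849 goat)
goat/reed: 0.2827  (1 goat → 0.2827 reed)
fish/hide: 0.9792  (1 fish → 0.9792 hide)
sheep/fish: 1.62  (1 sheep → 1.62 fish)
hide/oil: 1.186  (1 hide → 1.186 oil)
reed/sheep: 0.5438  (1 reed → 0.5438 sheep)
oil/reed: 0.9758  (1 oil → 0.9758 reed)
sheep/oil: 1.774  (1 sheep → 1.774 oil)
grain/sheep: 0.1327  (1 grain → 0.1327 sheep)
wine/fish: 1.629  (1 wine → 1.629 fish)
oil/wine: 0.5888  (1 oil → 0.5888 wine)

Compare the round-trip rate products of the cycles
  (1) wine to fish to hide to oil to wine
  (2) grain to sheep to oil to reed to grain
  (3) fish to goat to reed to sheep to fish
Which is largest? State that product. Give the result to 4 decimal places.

1.1139

(1) 1.629 × 0.9792 × 1.186 × 0.5888 = 1.11390
(2) 0.1327 × 1.774 × 0.9758 × 3.953 = 0.90806
(3) 3.849 × 0.2827 × 0.5438 × 1.62 = 0.95858
Highest is cycle (1) at 1.1139 (>1, arbitrage).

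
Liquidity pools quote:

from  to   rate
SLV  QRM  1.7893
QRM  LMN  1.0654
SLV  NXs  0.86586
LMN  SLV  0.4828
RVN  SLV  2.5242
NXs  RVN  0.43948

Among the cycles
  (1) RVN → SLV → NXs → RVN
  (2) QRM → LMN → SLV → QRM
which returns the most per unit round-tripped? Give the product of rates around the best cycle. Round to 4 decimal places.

0.9605

(1) 2.5242 × 0.86586 × 0.43948 = 0.96053
(2) 1.0654 × 0.4828 × 1.7893 = 0.92037
Highest is cycle (1) at 0.9605 (≤1, no arbitrage).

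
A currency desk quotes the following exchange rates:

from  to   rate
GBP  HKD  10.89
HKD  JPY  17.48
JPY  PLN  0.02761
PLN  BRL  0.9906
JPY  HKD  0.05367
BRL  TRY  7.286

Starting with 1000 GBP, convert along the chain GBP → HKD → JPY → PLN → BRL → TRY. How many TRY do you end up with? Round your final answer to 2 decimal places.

1000 GBP × 10.89 = 10890 HKD
10890 HKD × 17.48 = 190357.2 JPY
190357.2 JPY × 0.02761 = 5255.762292 PLN
5255.762292 PLN × 0.9906 = 5206.3581264552 BRL
5206.3581264552 BRL × 7.286 = 37933.5253093525872 TRY

37933.53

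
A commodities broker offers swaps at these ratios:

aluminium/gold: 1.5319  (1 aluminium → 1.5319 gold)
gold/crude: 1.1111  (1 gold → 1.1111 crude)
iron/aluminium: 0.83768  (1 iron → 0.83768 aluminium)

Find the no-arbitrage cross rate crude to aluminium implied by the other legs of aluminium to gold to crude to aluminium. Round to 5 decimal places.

0.58751

Known legs of the cycle: 1.5319 × 1.1111 = 1.70209409
For no arbitrage the full-cycle product must be 1, so the missing rate is 1 / 1.70209409 ≈ 0.5875116.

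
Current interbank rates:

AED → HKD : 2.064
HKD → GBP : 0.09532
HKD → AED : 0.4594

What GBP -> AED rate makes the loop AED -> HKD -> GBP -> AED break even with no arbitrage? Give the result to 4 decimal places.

Known legs of the cycle: 2.064 × 0.09532 = 0.19674048
For no arbitrage the full-cycle product must be 1, so the missing rate is 1 / 0.19674048 ≈ 5.082838.

5.0828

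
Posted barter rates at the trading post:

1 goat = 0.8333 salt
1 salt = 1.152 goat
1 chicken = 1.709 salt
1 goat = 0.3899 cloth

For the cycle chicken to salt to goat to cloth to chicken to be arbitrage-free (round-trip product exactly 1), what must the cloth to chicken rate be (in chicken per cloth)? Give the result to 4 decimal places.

Known legs of the cycle: 1.709 × 1.152 × 0.3899 = 0.7676226432
For no arbitrage the full-cycle product must be 1, so the missing rate is 1 / 0.7676226432 ≈ 1.302723.

1.3027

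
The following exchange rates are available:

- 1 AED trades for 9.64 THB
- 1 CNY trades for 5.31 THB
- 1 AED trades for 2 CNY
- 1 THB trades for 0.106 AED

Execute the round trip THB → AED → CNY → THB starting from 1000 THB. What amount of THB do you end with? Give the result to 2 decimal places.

1125.72

1000 THB × 0.106 = 106 AED
106 AED × 2 = 212 CNY
212 CNY × 5.31 = 1125.72 THB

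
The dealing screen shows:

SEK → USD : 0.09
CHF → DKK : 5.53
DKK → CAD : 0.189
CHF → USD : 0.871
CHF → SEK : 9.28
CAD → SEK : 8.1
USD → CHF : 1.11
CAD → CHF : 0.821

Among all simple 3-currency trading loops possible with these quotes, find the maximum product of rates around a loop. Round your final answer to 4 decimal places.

0.9271

CHF→SEK→USD→CHF: 9.28 × 0.09 × 1.11 = 0.92707
CAD→CHF→DKK→CAD: 0.821 × 5.53 × 0.189 = 0.85808
Maximum is CHF→SEK→USD→CHF at 0.9271; no arbitrage — every cycle loses value.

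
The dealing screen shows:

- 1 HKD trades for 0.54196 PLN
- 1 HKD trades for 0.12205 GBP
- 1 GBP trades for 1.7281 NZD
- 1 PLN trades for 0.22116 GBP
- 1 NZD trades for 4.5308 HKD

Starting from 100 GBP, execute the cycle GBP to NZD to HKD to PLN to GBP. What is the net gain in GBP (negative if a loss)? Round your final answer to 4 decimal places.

100 GBP × 1.7281 = 172.81 NZD
172.81 NZD × 4.5308 = 782.967548 HKD
782.967548 HKD × 0.54196 = 424.33709231408 PLN
424.33709231408 PLN × 0.22116 = 93.8463913361819328 GBP
Net change: 93.8463913361819328 − 100 = -6.1536086638180672 GBP

-6.1536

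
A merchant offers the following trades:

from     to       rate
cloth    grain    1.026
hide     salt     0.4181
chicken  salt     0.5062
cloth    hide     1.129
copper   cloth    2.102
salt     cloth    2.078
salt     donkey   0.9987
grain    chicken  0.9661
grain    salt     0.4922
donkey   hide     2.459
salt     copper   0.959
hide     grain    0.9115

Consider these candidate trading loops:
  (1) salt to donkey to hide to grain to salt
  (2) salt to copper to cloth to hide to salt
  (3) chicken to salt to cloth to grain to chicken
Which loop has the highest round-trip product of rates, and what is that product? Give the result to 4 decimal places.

1.1018

(1) 0.9987 × 2.459 × 0.9115 × 0.4922 = 1.10177
(2) 0.959 × 2.102 × 1.129 × 0.4181 = 0.95154
(3) 0.5062 × 2.078 × 1.026 × 0.9661 = 1.04265
Highest is cycle (1) at 1.1018 (>1, arbitrage).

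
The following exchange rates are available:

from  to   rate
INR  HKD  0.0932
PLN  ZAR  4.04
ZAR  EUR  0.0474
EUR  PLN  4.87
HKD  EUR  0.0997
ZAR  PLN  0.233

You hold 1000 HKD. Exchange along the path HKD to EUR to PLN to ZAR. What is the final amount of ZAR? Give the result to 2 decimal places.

1000 HKD × 0.0997 = 99.7 EUR
99.7 EUR × 4.87 = 485.539 PLN
485.539 PLN × 4.04 = 1961.57756 ZAR

1961.58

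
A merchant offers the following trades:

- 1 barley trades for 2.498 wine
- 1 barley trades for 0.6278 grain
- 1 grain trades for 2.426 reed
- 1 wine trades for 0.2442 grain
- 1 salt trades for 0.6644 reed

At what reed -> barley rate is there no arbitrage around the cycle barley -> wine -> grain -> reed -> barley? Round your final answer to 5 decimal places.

0.67573

Known legs of the cycle: 2.498 × 0.2442 × 2.426 = 1.4798881416
For no arbitrage the full-cycle product must be 1, so the missing rate is 1 / 1.4798881416 ≈ 0.6757267.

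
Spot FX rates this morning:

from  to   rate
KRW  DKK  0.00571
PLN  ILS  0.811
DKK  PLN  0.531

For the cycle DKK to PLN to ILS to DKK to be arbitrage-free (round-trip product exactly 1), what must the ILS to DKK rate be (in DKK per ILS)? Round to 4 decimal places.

2.3221

Known legs of the cycle: 0.531 × 0.811 = 0.430641
For no arbitrage the full-cycle product must be 1, so the missing rate is 1 / 0.430641 ≈ 2.322120.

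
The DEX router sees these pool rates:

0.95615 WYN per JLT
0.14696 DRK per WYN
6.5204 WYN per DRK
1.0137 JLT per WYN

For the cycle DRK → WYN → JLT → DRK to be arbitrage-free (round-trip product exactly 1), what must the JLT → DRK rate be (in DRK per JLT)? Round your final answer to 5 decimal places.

Known legs of the cycle: 6.5204 × 1.0137 = 6.60972948
For no arbitrage the full-cycle product must be 1, so the missing rate is 1 / 6.60972948 ≈ 0.1512921.

0.15129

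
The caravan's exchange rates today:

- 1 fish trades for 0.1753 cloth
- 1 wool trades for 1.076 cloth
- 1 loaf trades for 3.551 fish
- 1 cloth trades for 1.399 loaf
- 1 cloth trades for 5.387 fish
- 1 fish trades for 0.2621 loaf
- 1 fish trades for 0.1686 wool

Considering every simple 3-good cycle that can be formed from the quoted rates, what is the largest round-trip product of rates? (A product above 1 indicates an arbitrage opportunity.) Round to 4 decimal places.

0.9773

wool→cloth→fish→wool: 1.076 × 5.387 × 0.1686 = 0.97728
loaf→fish→cloth→loaf: 3.551 × 0.1753 × 1.399 = 0.87086
Maximum is wool→cloth→fish→wool at 0.9773; no arbitrage — every cycle loses value.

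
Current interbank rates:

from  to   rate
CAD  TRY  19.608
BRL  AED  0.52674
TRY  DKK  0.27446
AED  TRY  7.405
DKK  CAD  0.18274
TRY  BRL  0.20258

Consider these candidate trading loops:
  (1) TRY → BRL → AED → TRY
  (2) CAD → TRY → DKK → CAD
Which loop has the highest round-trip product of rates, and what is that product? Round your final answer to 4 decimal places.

0.9834

(1) 0.20258 × 0.52674 × 7.405 = 0.79017
(2) 19.608 × 0.27446 × 0.18274 = 0.98344
Highest is cycle (2) at 0.9834 (≤1, no arbitrage).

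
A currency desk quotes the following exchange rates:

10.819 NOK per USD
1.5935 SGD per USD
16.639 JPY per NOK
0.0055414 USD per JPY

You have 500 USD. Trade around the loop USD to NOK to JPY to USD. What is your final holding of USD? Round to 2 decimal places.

500 USD × 10.819 = 5409.5 NOK
5409.5 NOK × 16.639 = 90008.6705 JPY
90008.6705 JPY × 0.0055414 = 498.7740467087 USD

498.77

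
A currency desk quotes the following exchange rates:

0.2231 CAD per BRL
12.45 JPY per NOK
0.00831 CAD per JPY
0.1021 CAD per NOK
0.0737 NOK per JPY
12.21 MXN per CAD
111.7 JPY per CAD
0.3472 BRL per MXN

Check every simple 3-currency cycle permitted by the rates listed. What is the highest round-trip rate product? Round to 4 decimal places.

CAD→MXN→BRL→CAD: 12.21 × 0.3472 × 0.2231 = 0.94579
CAD→JPY→NOK→CAD: 111.7 × 0.0737 × 0.1021 = 0.84052
Maximum is CAD→MXN→BRL→CAD at 0.9458; no arbitrage — every cycle loses value.

0.9458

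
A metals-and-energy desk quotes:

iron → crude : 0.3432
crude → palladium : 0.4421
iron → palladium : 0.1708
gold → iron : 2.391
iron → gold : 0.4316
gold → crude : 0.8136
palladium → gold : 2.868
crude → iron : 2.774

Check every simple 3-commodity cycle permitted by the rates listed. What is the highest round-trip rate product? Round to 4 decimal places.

palladium→gold→iron→palladium: 2.868 × 2.391 × 0.1708 = 1.17124
palladium→gold→crude→palladium: 2.868 × 0.8136 × 0.4421 = 1.03160
crude→iron→gold→crude: 2.774 × 0.4316 × 0.8136 = 0.97409
Maximum is palladium→gold→iron→palladium at 1.1712; arbitrage exists.

1.1712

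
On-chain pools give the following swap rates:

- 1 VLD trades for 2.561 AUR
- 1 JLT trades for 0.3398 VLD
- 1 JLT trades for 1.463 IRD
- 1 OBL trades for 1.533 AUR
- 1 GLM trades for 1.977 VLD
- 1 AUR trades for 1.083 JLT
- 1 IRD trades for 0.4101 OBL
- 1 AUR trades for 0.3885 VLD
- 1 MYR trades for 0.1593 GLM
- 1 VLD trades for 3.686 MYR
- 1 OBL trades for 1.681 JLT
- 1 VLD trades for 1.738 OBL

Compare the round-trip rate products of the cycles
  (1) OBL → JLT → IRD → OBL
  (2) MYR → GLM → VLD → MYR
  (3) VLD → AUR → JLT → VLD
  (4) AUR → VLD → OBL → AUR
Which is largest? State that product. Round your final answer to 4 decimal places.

(1) 1.681 × 1.463 × 0.4101 = 1.00856
(2) 0.1593 × 1.977 × 3.686 = 1.16085
(3) 2.561 × 1.083 × 0.3398 = 0.94246
(4) 0.3885 × 1.738 × 1.533 = 1.03510
Highest is cycle (2) at 1.1609 (>1, arbitrage).

1.1609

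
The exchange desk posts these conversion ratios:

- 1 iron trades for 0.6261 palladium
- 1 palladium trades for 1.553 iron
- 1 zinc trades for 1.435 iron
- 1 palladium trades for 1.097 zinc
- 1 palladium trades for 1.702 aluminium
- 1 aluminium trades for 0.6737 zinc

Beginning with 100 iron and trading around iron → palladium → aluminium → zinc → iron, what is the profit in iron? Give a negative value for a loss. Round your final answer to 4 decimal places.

3.0200

100 iron × 0.6261 = 62.61 palladium
62.61 palladium × 1.702 = 106.56222 aluminium
106.56222 aluminium × 0.6737 = 71.790967614 zinc
71.790967614 zinc × 1.435 = 103.02003852609 iron
Net change: 103.02003852609 − 100 = 3.02003852609 iron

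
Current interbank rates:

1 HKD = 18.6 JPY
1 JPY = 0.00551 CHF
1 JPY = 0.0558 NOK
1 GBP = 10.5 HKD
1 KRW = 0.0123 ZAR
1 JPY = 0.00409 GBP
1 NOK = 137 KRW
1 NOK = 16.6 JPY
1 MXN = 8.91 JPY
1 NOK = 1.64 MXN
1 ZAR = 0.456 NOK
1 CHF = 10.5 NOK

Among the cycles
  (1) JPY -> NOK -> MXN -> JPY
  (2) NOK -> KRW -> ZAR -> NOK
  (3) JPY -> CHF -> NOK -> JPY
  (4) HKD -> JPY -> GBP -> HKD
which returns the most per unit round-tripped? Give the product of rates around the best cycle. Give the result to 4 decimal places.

0.9604

(1) 0.0558 × 1.64 × 8.91 = 0.81537
(2) 137 × 0.0123 × 0.456 = 0.76841
(3) 0.00551 × 10.5 × 16.6 = 0.96039
(4) 18.6 × 0.00409 × 10.5 = 0.79878
Highest is cycle (3) at 0.9604 (≤1, no arbitrage).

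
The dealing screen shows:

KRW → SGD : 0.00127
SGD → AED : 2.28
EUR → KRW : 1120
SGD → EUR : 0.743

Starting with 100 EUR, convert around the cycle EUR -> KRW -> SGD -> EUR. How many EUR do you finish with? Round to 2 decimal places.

100 EUR × 1120 = 112000 KRW
112000 KRW × 0.00127 = 142.24 SGD
142.24 SGD × 0.743 = 105.68432 EUR

105.68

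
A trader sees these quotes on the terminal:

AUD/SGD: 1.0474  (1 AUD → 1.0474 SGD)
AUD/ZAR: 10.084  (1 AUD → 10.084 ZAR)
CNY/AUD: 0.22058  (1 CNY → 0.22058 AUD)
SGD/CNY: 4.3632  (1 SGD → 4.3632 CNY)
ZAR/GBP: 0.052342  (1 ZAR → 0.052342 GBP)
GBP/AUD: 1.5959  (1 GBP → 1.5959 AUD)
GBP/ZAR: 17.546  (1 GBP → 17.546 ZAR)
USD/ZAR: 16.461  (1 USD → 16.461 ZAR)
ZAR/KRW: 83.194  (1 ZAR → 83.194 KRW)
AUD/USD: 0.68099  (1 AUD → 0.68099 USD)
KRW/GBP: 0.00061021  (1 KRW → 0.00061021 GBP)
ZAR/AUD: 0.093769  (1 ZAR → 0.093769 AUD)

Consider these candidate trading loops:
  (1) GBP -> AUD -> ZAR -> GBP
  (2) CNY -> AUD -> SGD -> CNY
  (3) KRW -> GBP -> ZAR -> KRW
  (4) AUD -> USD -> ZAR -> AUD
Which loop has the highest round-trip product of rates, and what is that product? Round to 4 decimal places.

(1) 1.5959 × 10.084 × 0.052342 = 0.84234
(2) 0.22058 × 1.0474 × 4.3632 = 1.00805
(3) 0.00061021 × 17.546 × 83.194 = 0.89074
(4) 0.68099 × 16.461 × 0.093769 = 1.05113
Highest is cycle (4) at 1.0511 (>1, arbitrage).

1.0511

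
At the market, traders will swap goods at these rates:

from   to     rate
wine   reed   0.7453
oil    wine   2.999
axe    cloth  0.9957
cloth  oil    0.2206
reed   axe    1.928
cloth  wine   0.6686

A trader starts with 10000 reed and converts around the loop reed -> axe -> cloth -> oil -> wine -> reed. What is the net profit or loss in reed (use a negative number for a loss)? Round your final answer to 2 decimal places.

10000 reed × 1.928 = 19280 axe
19280 axe × 0.9957 = 19197.096 cloth
19197.096 cloth × 0.2206 = 4234.8793776 oil
4234.8793776 oil × 2.999 = 12700.4032534224 wine
12700.4032534224 wine × 0.7453 = 9465.61054477571472 reed
Net change: 9465.61054477571472 − 10000 = -534.38945522428528 reed

-534.39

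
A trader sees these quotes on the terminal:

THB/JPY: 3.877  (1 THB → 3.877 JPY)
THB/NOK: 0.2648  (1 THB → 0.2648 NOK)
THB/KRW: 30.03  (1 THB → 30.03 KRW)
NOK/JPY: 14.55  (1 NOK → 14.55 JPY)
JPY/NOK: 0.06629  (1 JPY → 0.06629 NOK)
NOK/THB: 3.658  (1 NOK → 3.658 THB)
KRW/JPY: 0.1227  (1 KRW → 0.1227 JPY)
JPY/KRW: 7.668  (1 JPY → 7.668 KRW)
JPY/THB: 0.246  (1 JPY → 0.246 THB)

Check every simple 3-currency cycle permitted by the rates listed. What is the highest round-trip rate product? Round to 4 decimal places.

JPY→THB→NOK→JPY: 0.246 × 0.2648 × 14.55 = 0.94780
JPY→NOK→THB→JPY: 0.06629 × 3.658 × 3.877 = 0.94013
JPY→THB→KRW→JPY: 0.246 × 30.03 × 0.1227 = 0.90643
Maximum is JPY→THB→NOK→JPY at 0.9478; no arbitrage — every cycle loses value.

0.9478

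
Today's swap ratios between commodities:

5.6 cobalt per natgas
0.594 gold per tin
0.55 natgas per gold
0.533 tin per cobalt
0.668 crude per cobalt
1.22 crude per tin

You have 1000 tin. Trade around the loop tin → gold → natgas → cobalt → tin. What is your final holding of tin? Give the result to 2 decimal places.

975.13

1000 tin × 0.594 = 594 gold
594 gold × 0.55 = 326.7 natgas
326.7 natgas × 5.6 = 1829.52 cobalt
1829.52 cobalt × 0.533 = 975.13416 tin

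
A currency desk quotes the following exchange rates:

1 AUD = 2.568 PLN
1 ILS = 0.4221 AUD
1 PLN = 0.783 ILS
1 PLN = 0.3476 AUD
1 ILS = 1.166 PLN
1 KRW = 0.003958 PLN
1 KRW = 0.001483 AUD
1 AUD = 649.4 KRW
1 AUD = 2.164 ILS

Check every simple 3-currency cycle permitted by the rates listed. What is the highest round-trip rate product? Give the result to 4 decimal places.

0.8934

PLN→AUD→KRW→PLN: 0.3476 × 649.4 × 0.003958 = 0.89345
PLN→AUD→ILS→PLN: 0.3476 × 2.164 × 1.166 = 0.87707
PLN→ILS→AUD→PLN: 0.783 × 0.4221 × 2.568 = 0.84874
Maximum is PLN→AUD→KRW→PLN at 0.8934; no arbitrage — every cycle loses value.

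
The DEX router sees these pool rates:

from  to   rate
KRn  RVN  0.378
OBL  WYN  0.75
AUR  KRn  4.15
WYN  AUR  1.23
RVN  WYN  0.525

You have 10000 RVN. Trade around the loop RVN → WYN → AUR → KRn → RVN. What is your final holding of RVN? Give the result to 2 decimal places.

10000 RVN × 0.525 = 5250 WYN
5250 WYN × 1.23 = 6457.5 AUR
6457.5 AUR × 4.15 = 26798.625 KRn
26798.625 KRn × 0.378 = 10129.88025 RVN

10129.88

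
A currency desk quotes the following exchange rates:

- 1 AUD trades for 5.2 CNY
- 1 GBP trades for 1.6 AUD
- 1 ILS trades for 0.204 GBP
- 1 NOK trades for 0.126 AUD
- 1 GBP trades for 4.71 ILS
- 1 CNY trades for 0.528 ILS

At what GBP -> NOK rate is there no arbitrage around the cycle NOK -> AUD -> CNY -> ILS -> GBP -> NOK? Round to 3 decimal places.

Known legs of the cycle: 0.126 × 5.2 × 0.528 × 0.204 = 0.0705729024
For no arbitrage the full-cycle product must be 1, so the missing rate is 1 / 0.0705729024 ≈ 14.16974.

14.170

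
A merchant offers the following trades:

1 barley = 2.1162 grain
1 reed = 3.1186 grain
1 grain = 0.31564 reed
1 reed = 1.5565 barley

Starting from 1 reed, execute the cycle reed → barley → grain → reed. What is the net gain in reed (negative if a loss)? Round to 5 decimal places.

1 reed × 1.5565 = 1.5565 barley
1.5565 barley × 2.1162 = 3.2938653 grain
3.2938653 grain × 0.31564 = 1.039675643292 reed
Net change: 1.039675643292 − 1 = 0.039675643292 reed

0.03968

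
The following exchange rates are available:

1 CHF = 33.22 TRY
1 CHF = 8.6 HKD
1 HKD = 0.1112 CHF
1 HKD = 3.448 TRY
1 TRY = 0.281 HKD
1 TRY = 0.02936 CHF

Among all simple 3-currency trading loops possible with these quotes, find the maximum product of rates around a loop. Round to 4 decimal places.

TRY→HKD→CHF→TRY: 0.281 × 0.1112 × 33.22 = 1.03803
TRY→CHF→HKD→TRY: 0.02936 × 8.6 × 3.448 = 0.87061
Maximum is TRY→HKD→CHF→TRY at 1.0380; arbitrage exists.

1.0380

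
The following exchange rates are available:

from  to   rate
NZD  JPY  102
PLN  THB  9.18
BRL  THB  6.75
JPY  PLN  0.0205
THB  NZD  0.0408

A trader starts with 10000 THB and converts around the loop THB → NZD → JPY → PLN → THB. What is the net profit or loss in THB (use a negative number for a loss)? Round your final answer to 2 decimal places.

10000 THB × 0.0408 = 408 NZD
408 NZD × 102 = 41616 JPY
41616 JPY × 0.0205 = 853.128 PLN
853.128 PLN × 9.18 = 7831.71504 THB
Net change: 7831.71504 − 10000 = -2168.28496 THB

-2168.28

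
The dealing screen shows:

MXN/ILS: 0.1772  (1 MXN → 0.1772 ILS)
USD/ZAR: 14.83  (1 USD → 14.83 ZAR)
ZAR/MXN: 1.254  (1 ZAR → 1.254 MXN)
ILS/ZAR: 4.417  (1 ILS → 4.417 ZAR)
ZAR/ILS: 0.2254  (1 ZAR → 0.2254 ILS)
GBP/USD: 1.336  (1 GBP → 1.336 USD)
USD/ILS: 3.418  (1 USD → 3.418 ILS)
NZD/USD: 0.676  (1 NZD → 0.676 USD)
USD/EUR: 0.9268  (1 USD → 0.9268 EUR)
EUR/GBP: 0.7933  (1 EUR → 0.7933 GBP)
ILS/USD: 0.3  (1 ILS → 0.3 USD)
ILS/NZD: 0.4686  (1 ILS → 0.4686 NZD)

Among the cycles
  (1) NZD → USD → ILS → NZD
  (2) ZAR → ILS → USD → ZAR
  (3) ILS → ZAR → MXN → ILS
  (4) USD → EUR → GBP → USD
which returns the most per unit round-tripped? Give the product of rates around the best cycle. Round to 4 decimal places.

1.0827

(1) 0.676 × 3.418 × 0.4686 = 1.08273
(2) 0.2254 × 0.3 × 14.83 = 1.00280
(3) 4.417 × 1.254 × 0.1772 = 0.98150
(4) 0.9268 × 0.7933 × 1.336 = 0.98227
Highest is cycle (1) at 1.0827 (>1, arbitrage).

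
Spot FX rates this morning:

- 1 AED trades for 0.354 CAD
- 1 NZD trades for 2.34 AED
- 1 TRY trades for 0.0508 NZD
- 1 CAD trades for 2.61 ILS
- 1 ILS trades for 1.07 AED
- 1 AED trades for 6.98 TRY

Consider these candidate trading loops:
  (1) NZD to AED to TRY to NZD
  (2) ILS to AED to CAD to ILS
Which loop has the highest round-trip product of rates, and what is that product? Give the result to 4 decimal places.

(1) 2.34 × 6.98 × 0.0508 = 0.82973
(2) 1.07 × 0.354 × 2.61 = 0.98862
Highest is cycle (2) at 0.9886 (≤1, no arbitrage).

0.9886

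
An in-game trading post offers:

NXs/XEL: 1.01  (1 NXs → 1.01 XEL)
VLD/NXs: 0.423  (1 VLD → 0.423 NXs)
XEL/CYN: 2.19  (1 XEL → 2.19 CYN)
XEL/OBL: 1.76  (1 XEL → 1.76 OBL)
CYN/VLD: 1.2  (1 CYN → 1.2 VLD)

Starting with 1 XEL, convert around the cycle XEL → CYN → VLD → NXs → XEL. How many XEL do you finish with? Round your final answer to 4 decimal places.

1.1228

1 XEL × 2.19 = 2.19 CYN
2.19 CYN × 1.2 = 2.628 VLD
2.628 VLD × 0.423 = 1.111644 NXs
1.111644 NXs × 1.01 = 1.12276044 XEL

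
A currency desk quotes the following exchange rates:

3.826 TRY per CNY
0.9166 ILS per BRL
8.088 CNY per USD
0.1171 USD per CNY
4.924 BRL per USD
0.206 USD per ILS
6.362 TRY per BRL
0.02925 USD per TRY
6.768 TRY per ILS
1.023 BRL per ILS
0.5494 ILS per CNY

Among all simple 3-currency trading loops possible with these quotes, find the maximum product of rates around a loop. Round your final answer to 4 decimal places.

0.9297

USD→BRL→ILS→USD: 4.924 × 0.9166 × 0.206 = 0.92975
USD→BRL→TRY→USD: 4.924 × 6.362 × 0.02925 = 0.91630
CNY→ILS→USD→CNY: 0.5494 × 0.206 × 8.088 = 0.91537
CNY→TRY→USD→CNY: 3.826 × 0.02925 × 8.088 = 0.90513
Maximum is USD→BRL→ILS→USD at 0.9297; no arbitrage — every cycle loses value.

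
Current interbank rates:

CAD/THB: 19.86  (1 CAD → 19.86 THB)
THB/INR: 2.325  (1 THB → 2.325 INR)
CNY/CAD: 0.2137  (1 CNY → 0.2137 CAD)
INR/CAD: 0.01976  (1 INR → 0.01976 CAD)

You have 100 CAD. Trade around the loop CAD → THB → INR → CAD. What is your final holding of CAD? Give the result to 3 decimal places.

91.241

100 CAD × 19.86 = 1986 THB
1986 THB × 2.325 = 4617.45 INR
4617.45 INR × 0.01976 = 91.240812 CAD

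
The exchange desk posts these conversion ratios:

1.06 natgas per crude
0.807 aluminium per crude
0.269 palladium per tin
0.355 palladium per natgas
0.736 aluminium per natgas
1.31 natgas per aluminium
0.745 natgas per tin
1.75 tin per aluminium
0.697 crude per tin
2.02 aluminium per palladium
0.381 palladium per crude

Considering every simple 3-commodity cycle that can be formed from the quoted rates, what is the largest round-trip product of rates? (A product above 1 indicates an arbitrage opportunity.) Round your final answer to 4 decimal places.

aluminium→tin→crude→aluminium: 1.75 × 0.697 × 0.807 = 0.98434
aluminium→tin→natgas→aluminium: 1.75 × 0.745 × 0.736 = 0.95956
aluminium→tin→palladium→aluminium: 1.75 × 0.269 × 2.02 = 0.95092
aluminium→natgas→palladium→aluminium: 1.31 × 0.355 × 2.02 = 0.93940
Maximum is aluminium→tin→crude→aluminium at 0.9843; no arbitrage — every cycle loses value.

0.9843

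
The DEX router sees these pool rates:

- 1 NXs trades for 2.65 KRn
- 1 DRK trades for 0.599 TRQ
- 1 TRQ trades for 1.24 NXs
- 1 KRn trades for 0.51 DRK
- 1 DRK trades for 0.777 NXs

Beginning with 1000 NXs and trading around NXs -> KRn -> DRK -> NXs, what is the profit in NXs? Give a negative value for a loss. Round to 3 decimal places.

50.116

1000 NXs × 2.65 = 2650 KRn
2650 KRn × 0.51 = 1351.5 DRK
1351.5 DRK × 0.777 = 1050.1155 NXs
Net change: 1050.1155 − 1000 = 50.1155 NXs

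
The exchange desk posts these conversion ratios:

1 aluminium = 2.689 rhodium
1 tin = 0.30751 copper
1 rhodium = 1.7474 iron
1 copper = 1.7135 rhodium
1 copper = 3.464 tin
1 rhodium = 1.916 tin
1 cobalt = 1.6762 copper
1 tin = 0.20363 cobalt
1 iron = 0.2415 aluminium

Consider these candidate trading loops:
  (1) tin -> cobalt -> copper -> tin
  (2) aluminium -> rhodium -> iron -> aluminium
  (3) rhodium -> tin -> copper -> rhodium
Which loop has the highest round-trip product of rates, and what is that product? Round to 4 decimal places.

1.1823

(1) 0.20363 × 1.6762 × 3.464 = 1.18235
(2) 2.689 × 1.7474 × 0.2415 = 1.13475
(3) 1.916 × 0.30751 × 1.7135 = 1.00958
Highest is cycle (1) at 1.1823 (>1, arbitrage).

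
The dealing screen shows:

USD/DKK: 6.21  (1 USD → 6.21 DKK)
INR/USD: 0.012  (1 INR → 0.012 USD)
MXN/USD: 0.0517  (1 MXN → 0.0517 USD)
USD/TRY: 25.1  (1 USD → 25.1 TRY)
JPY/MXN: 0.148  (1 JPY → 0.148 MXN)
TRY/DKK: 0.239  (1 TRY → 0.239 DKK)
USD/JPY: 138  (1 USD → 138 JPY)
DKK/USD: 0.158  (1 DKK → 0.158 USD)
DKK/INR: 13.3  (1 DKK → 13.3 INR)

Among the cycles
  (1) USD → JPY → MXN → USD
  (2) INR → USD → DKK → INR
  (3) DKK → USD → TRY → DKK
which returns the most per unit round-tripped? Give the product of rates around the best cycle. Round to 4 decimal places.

(1) 138 × 0.148 × 0.0517 = 1.05592
(2) 0.012 × 6.21 × 13.3 = 0.99112
(3) 0.158 × 25.1 × 0.239 = 0.94783
Highest is cycle (1) at 1.0559 (>1, arbitrage).

1.0559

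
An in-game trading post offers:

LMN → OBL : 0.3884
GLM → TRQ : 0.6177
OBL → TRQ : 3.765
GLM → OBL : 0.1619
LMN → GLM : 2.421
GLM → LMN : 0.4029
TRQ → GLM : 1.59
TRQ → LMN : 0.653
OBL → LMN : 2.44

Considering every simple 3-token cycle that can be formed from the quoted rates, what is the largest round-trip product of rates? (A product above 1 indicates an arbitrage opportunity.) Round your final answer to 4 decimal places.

TRQ→LMN→GLM→TRQ: 0.653 × 2.421 × 0.6177 = 0.97653
TRQ→GLM→OBL→TRQ: 1.59 × 0.1619 × 3.765 = 0.96919
OBL→LMN→GLM→OBL: 2.44 × 2.421 × 0.1619 = 0.95638
TRQ→LMN→OBL→TRQ: 0.653 × 0.3884 × 3.765 = 0.95490
Maximum is TRQ→LMN→GLM→TRQ at 0.9765; no arbitrage — every cycle loses value.

0.9765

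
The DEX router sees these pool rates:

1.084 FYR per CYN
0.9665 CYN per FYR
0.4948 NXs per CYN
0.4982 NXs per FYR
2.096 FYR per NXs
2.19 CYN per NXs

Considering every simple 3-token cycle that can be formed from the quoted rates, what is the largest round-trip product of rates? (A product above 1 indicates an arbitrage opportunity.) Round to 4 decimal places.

NXs→CYN→FYR→NXs: 2.19 × 1.084 × 0.4982 = 1.18271
NXs→FYR→CYN→NXs: 2.096 × 0.9665 × 0.4948 = 1.00236
Maximum is NXs→CYN→FYR→NXs at 1.1827; arbitrage exists.

1.1827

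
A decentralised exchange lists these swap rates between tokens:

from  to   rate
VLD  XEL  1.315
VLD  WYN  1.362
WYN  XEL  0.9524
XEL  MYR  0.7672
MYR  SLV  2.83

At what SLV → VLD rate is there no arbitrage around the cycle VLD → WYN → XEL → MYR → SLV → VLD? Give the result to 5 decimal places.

0.35507

Known legs of the cycle: 1.362 × 0.9524 × 0.7672 × 2.83 = 2.8163817665088
For no arbitrage the full-cycle product must be 1, so the missing rate is 1 / 2.8163817665088 ≈ 0.3550655.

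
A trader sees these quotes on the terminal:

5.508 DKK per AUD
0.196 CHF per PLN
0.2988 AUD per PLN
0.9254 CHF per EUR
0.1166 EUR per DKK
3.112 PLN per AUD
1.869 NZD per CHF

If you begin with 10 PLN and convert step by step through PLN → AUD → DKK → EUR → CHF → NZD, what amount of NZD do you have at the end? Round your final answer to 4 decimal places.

10 PLN × 0.2988 = 2.988 AUD
2.988 AUD × 5.508 = 16.457904 DKK
16.457904 DKK × 0.1166 = 1.9189916064 EUR
1.9189916064 EUR × 0.9254 = 1.77583483256256 CHF
1.77583483256256 CHF × 1.869 = 3.31903530205942464 NZD

3.3190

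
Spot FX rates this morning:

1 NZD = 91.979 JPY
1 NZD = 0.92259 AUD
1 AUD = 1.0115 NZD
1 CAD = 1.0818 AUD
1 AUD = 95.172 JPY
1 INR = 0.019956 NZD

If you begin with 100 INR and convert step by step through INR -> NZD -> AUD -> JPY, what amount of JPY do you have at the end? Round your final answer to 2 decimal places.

175.22

100 INR × 0.019956 = 1.9956 NZD
1.9956 NZD × 0.92259 = 1.841120604 AUD
1.841120604 AUD × 95.172 = 175.223130123888 JPY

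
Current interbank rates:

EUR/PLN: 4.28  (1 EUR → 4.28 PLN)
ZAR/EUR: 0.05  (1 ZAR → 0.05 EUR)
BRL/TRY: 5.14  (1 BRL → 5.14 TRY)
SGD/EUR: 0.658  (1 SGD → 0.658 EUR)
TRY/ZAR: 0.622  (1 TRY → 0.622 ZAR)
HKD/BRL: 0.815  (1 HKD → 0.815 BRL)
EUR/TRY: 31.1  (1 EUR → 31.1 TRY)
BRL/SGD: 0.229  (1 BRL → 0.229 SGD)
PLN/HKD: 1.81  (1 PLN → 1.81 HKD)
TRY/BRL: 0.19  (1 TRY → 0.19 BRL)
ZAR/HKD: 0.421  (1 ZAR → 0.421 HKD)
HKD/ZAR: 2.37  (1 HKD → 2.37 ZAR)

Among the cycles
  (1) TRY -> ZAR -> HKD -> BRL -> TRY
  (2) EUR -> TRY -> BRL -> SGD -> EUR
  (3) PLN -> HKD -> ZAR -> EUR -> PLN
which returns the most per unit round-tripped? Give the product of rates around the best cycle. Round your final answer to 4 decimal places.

(1) 0.622 × 0.421 × 0.815 × 5.14 = 1.09697
(2) 31.1 × 0.19 × 0.229 × 0.658 = 0.89038
(3) 1.81 × 2.37 × 0.05 × 4.28 = 0.91800
Highest is cycle (1) at 1.0970 (>1, arbitrage).

1.0970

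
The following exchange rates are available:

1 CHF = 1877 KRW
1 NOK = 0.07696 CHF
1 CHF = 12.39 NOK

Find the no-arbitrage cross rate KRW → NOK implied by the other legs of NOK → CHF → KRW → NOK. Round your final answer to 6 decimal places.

0.006923

Known legs of the cycle: 0.07696 × 1877 = 144.45392
For no arbitrage the full-cycle product must be 1, so the missing rate is 1 / 144.45392 ≈ 0.00692262.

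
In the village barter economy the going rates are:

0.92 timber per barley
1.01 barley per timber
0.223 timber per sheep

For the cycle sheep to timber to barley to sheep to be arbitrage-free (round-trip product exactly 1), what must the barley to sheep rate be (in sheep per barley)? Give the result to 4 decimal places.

Known legs of the cycle: 0.223 × 1.01 = 0.22523
For no arbitrage the full-cycle product must be 1, so the missing rate is 1 / 0.22523 ≈ 4.439906.

4.4399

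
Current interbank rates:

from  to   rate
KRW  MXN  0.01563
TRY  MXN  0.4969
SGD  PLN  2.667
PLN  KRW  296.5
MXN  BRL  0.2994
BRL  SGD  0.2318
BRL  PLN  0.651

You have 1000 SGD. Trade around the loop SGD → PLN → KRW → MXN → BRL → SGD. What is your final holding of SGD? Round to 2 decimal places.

857.77

1000 SGD × 2.667 = 2667 PLN
2667 PLN × 296.5 = 790765.5 KRW
790765.5 KRW × 0.01563 = 12359.664765 MXN
12359.664765 MXN × 0.2994 = 3700.483630641 BRL
3700.483630641 BRL × 0.2318 = 857.7721055825838 SGD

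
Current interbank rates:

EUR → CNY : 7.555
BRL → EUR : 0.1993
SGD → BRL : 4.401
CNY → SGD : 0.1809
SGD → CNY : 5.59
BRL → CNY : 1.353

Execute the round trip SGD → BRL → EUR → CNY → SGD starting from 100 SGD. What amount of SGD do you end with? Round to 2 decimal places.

100 SGD × 4.401 = 440.1 BRL
440.1 BRL × 0.1993 = 87.71193 EUR
87.71193 EUR × 7.555 = 662.66363115 CNY
662.66363115 CNY × 0.1809 = 119.875850875035 SGD

119.88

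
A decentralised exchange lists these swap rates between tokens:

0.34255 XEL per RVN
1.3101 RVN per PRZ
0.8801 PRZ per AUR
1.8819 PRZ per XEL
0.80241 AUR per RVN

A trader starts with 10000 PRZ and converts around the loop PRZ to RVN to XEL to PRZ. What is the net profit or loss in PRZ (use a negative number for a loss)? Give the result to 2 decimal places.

10000 PRZ × 1.3101 = 13101 RVN
13101 RVN × 0.34255 = 4487.74755 XEL
4487.74755 XEL × 1.8819 = 8445.492114345 PRZ
Net change: 8445.492114345 − 10000 = -1554.507885655 PRZ

-1554.51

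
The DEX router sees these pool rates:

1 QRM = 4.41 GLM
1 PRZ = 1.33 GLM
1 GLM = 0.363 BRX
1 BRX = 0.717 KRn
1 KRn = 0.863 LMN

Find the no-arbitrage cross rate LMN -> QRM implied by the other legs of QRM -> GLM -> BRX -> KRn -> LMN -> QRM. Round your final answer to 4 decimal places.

Known legs of the cycle: 4.41 × 0.363 × 0.717 × 0.863 = 0.99054717993
For no arbitrage the full-cycle product must be 1, so the missing rate is 1 / 0.99054717993 ≈ 1.009543.

1.0095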